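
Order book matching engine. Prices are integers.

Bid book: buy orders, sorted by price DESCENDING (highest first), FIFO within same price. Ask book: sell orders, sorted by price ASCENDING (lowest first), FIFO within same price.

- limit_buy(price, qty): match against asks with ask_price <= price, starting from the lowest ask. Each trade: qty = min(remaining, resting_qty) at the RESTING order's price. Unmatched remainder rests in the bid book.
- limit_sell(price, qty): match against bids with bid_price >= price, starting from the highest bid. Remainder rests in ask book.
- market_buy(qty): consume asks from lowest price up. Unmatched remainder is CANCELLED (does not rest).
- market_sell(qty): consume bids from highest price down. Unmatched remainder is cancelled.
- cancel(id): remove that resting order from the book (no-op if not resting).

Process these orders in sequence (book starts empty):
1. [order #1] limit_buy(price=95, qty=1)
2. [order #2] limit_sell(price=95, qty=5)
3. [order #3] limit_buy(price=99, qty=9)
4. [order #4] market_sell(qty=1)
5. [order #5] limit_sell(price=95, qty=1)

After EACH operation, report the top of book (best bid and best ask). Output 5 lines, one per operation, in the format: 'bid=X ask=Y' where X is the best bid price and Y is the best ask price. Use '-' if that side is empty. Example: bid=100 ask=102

Answer: bid=95 ask=-
bid=- ask=95
bid=99 ask=-
bid=99 ask=-
bid=99 ask=-

Derivation:
After op 1 [order #1] limit_buy(price=95, qty=1): fills=none; bids=[#1:1@95] asks=[-]
After op 2 [order #2] limit_sell(price=95, qty=5): fills=#1x#2:1@95; bids=[-] asks=[#2:4@95]
After op 3 [order #3] limit_buy(price=99, qty=9): fills=#3x#2:4@95; bids=[#3:5@99] asks=[-]
After op 4 [order #4] market_sell(qty=1): fills=#3x#4:1@99; bids=[#3:4@99] asks=[-]
After op 5 [order #5] limit_sell(price=95, qty=1): fills=#3x#5:1@99; bids=[#3:3@99] asks=[-]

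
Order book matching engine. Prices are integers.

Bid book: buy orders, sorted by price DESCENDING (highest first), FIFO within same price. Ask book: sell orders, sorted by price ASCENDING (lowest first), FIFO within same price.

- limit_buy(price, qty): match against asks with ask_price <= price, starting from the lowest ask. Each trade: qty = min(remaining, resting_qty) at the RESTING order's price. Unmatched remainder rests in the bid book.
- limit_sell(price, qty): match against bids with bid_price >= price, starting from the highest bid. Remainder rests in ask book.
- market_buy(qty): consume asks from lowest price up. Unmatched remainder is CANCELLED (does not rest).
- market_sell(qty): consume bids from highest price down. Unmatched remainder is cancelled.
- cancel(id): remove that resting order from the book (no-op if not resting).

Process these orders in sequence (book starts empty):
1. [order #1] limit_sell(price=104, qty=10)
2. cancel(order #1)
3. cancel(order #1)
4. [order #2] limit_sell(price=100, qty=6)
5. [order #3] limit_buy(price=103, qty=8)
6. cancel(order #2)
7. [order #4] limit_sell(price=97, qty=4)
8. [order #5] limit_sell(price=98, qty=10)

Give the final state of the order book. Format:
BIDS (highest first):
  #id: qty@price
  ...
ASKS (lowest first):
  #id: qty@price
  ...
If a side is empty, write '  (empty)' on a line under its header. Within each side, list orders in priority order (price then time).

After op 1 [order #1] limit_sell(price=104, qty=10): fills=none; bids=[-] asks=[#1:10@104]
After op 2 cancel(order #1): fills=none; bids=[-] asks=[-]
After op 3 cancel(order #1): fills=none; bids=[-] asks=[-]
After op 4 [order #2] limit_sell(price=100, qty=6): fills=none; bids=[-] asks=[#2:6@100]
After op 5 [order #3] limit_buy(price=103, qty=8): fills=#3x#2:6@100; bids=[#3:2@103] asks=[-]
After op 6 cancel(order #2): fills=none; bids=[#3:2@103] asks=[-]
After op 7 [order #4] limit_sell(price=97, qty=4): fills=#3x#4:2@103; bids=[-] asks=[#4:2@97]
After op 8 [order #5] limit_sell(price=98, qty=10): fills=none; bids=[-] asks=[#4:2@97 #5:10@98]

Answer: BIDS (highest first):
  (empty)
ASKS (lowest first):
  #4: 2@97
  #5: 10@98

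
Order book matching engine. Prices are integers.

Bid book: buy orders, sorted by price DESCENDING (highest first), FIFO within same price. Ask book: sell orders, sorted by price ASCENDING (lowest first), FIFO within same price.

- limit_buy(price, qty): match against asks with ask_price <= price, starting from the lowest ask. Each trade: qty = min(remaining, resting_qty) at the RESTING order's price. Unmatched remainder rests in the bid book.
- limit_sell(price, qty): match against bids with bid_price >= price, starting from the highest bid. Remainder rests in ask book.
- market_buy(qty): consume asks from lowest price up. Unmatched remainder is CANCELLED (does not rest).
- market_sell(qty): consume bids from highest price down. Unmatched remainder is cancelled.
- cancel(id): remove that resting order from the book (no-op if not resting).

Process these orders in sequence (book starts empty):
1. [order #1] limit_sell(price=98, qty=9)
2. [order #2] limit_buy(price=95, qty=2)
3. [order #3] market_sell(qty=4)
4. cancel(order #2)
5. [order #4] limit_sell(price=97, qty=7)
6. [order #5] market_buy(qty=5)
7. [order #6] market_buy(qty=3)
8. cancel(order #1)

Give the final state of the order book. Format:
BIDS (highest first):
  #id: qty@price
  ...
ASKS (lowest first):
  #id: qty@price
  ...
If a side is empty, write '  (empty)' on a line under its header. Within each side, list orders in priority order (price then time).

Answer: BIDS (highest first):
  (empty)
ASKS (lowest first):
  (empty)

Derivation:
After op 1 [order #1] limit_sell(price=98, qty=9): fills=none; bids=[-] asks=[#1:9@98]
After op 2 [order #2] limit_buy(price=95, qty=2): fills=none; bids=[#2:2@95] asks=[#1:9@98]
After op 3 [order #3] market_sell(qty=4): fills=#2x#3:2@95; bids=[-] asks=[#1:9@98]
After op 4 cancel(order #2): fills=none; bids=[-] asks=[#1:9@98]
After op 5 [order #4] limit_sell(price=97, qty=7): fills=none; bids=[-] asks=[#4:7@97 #1:9@98]
After op 6 [order #5] market_buy(qty=5): fills=#5x#4:5@97; bids=[-] asks=[#4:2@97 #1:9@98]
After op 7 [order #6] market_buy(qty=3): fills=#6x#4:2@97 #6x#1:1@98; bids=[-] asks=[#1:8@98]
After op 8 cancel(order #1): fills=none; bids=[-] asks=[-]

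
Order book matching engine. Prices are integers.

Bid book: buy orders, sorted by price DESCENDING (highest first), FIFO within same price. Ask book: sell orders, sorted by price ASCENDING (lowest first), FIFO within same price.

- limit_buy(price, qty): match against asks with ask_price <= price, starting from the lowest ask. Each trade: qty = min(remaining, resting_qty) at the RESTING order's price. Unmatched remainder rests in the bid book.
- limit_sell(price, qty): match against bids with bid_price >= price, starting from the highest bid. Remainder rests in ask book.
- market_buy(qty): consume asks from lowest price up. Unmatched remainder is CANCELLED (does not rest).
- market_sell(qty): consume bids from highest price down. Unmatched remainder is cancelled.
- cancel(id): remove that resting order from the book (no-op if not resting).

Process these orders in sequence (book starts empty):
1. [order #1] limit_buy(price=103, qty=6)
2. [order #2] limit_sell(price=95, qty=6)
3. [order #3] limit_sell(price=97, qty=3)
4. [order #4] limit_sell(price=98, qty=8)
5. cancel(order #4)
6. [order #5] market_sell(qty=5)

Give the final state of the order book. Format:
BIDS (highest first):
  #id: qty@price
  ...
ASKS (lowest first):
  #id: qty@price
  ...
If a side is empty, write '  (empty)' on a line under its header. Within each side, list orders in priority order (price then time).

Answer: BIDS (highest first):
  (empty)
ASKS (lowest first):
  #3: 3@97

Derivation:
After op 1 [order #1] limit_buy(price=103, qty=6): fills=none; bids=[#1:6@103] asks=[-]
After op 2 [order #2] limit_sell(price=95, qty=6): fills=#1x#2:6@103; bids=[-] asks=[-]
After op 3 [order #3] limit_sell(price=97, qty=3): fills=none; bids=[-] asks=[#3:3@97]
After op 4 [order #4] limit_sell(price=98, qty=8): fills=none; bids=[-] asks=[#3:3@97 #4:8@98]
After op 5 cancel(order #4): fills=none; bids=[-] asks=[#3:3@97]
After op 6 [order #5] market_sell(qty=5): fills=none; bids=[-] asks=[#3:3@97]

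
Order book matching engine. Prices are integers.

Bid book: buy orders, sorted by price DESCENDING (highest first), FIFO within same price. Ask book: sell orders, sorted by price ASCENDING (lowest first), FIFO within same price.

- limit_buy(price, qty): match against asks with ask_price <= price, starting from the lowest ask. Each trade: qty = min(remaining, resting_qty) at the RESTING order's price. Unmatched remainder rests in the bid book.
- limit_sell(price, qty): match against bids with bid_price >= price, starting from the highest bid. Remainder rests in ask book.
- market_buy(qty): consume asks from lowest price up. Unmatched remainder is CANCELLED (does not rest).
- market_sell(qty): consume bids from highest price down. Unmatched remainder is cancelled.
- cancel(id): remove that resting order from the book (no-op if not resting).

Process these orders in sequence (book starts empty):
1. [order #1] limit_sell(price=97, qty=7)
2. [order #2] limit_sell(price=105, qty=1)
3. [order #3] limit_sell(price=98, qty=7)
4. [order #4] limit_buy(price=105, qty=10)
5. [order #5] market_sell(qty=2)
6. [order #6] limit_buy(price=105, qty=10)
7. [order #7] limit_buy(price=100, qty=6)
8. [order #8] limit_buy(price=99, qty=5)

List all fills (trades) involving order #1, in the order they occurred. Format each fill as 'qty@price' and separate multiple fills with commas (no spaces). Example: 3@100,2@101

Answer: 7@97

Derivation:
After op 1 [order #1] limit_sell(price=97, qty=7): fills=none; bids=[-] asks=[#1:7@97]
After op 2 [order #2] limit_sell(price=105, qty=1): fills=none; bids=[-] asks=[#1:7@97 #2:1@105]
After op 3 [order #3] limit_sell(price=98, qty=7): fills=none; bids=[-] asks=[#1:7@97 #3:7@98 #2:1@105]
After op 4 [order #4] limit_buy(price=105, qty=10): fills=#4x#1:7@97 #4x#3:3@98; bids=[-] asks=[#3:4@98 #2:1@105]
After op 5 [order #5] market_sell(qty=2): fills=none; bids=[-] asks=[#3:4@98 #2:1@105]
After op 6 [order #6] limit_buy(price=105, qty=10): fills=#6x#3:4@98 #6x#2:1@105; bids=[#6:5@105] asks=[-]
After op 7 [order #7] limit_buy(price=100, qty=6): fills=none; bids=[#6:5@105 #7:6@100] asks=[-]
After op 8 [order #8] limit_buy(price=99, qty=5): fills=none; bids=[#6:5@105 #7:6@100 #8:5@99] asks=[-]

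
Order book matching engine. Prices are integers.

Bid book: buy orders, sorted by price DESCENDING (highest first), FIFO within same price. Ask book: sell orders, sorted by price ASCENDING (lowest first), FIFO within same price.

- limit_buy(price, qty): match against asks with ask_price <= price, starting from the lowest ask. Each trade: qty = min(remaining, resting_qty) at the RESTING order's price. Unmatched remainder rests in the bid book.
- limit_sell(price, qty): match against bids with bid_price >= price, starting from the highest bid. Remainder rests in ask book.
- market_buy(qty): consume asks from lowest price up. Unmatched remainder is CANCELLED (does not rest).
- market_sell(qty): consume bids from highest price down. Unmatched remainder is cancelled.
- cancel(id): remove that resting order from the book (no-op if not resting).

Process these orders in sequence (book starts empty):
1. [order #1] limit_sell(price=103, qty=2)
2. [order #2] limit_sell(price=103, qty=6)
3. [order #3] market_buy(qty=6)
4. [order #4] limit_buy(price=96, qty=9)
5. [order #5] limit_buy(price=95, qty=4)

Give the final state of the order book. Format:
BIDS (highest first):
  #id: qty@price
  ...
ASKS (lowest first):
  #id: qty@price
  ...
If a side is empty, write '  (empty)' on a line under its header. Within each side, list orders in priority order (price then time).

Answer: BIDS (highest first):
  #4: 9@96
  #5: 4@95
ASKS (lowest first):
  #2: 2@103

Derivation:
After op 1 [order #1] limit_sell(price=103, qty=2): fills=none; bids=[-] asks=[#1:2@103]
After op 2 [order #2] limit_sell(price=103, qty=6): fills=none; bids=[-] asks=[#1:2@103 #2:6@103]
After op 3 [order #3] market_buy(qty=6): fills=#3x#1:2@103 #3x#2:4@103; bids=[-] asks=[#2:2@103]
After op 4 [order #4] limit_buy(price=96, qty=9): fills=none; bids=[#4:9@96] asks=[#2:2@103]
After op 5 [order #5] limit_buy(price=95, qty=4): fills=none; bids=[#4:9@96 #5:4@95] asks=[#2:2@103]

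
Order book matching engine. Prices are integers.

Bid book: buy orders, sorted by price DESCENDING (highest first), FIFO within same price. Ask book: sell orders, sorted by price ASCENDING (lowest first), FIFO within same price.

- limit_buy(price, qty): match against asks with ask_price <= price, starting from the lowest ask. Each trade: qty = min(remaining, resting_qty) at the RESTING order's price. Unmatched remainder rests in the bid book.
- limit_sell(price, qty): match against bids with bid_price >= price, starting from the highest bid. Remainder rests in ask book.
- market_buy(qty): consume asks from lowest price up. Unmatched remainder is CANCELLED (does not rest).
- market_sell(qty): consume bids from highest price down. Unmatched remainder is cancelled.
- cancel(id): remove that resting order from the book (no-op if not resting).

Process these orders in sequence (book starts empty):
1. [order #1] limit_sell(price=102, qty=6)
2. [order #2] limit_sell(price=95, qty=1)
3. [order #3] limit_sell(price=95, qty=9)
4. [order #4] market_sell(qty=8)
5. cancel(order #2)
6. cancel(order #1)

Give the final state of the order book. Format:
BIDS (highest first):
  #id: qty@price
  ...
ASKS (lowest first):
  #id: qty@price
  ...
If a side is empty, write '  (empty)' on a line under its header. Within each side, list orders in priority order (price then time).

After op 1 [order #1] limit_sell(price=102, qty=6): fills=none; bids=[-] asks=[#1:6@102]
After op 2 [order #2] limit_sell(price=95, qty=1): fills=none; bids=[-] asks=[#2:1@95 #1:6@102]
After op 3 [order #3] limit_sell(price=95, qty=9): fills=none; bids=[-] asks=[#2:1@95 #3:9@95 #1:6@102]
After op 4 [order #4] market_sell(qty=8): fills=none; bids=[-] asks=[#2:1@95 #3:9@95 #1:6@102]
After op 5 cancel(order #2): fills=none; bids=[-] asks=[#3:9@95 #1:6@102]
After op 6 cancel(order #1): fills=none; bids=[-] asks=[#3:9@95]

Answer: BIDS (highest first):
  (empty)
ASKS (lowest first):
  #3: 9@95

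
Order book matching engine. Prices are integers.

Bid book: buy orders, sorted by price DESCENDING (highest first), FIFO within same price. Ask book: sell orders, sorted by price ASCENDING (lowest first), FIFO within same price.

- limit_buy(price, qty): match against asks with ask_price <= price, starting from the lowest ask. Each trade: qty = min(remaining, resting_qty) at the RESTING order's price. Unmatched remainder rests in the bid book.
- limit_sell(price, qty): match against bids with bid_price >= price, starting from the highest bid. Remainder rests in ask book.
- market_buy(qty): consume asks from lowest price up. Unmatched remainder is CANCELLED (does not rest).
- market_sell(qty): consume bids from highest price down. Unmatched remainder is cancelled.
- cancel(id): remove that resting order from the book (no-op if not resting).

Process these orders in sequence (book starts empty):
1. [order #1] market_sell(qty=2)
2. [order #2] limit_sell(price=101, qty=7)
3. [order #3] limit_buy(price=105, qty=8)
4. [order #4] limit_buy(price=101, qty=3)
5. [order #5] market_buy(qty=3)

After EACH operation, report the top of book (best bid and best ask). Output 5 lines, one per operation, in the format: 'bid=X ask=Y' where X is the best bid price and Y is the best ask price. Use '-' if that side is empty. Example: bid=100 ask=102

After op 1 [order #1] market_sell(qty=2): fills=none; bids=[-] asks=[-]
After op 2 [order #2] limit_sell(price=101, qty=7): fills=none; bids=[-] asks=[#2:7@101]
After op 3 [order #3] limit_buy(price=105, qty=8): fills=#3x#2:7@101; bids=[#3:1@105] asks=[-]
After op 4 [order #4] limit_buy(price=101, qty=3): fills=none; bids=[#3:1@105 #4:3@101] asks=[-]
After op 5 [order #5] market_buy(qty=3): fills=none; bids=[#3:1@105 #4:3@101] asks=[-]

Answer: bid=- ask=-
bid=- ask=101
bid=105 ask=-
bid=105 ask=-
bid=105 ask=-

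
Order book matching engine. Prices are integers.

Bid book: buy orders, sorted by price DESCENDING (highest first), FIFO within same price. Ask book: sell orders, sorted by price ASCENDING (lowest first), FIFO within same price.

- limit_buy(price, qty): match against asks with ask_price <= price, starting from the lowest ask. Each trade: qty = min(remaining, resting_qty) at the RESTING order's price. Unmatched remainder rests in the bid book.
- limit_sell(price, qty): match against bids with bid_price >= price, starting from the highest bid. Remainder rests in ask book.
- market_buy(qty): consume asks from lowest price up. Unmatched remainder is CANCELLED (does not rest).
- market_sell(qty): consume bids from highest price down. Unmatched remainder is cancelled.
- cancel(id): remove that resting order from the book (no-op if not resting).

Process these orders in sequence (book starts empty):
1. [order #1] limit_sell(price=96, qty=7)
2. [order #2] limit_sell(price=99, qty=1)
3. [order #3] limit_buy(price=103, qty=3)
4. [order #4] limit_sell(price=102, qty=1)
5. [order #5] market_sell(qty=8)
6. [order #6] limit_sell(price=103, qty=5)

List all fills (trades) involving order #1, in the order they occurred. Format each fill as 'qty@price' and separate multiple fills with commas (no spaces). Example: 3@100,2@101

Answer: 3@96

Derivation:
After op 1 [order #1] limit_sell(price=96, qty=7): fills=none; bids=[-] asks=[#1:7@96]
After op 2 [order #2] limit_sell(price=99, qty=1): fills=none; bids=[-] asks=[#1:7@96 #2:1@99]
After op 3 [order #3] limit_buy(price=103, qty=3): fills=#3x#1:3@96; bids=[-] asks=[#1:4@96 #2:1@99]
After op 4 [order #4] limit_sell(price=102, qty=1): fills=none; bids=[-] asks=[#1:4@96 #2:1@99 #4:1@102]
After op 5 [order #5] market_sell(qty=8): fills=none; bids=[-] asks=[#1:4@96 #2:1@99 #4:1@102]
After op 6 [order #6] limit_sell(price=103, qty=5): fills=none; bids=[-] asks=[#1:4@96 #2:1@99 #4:1@102 #6:5@103]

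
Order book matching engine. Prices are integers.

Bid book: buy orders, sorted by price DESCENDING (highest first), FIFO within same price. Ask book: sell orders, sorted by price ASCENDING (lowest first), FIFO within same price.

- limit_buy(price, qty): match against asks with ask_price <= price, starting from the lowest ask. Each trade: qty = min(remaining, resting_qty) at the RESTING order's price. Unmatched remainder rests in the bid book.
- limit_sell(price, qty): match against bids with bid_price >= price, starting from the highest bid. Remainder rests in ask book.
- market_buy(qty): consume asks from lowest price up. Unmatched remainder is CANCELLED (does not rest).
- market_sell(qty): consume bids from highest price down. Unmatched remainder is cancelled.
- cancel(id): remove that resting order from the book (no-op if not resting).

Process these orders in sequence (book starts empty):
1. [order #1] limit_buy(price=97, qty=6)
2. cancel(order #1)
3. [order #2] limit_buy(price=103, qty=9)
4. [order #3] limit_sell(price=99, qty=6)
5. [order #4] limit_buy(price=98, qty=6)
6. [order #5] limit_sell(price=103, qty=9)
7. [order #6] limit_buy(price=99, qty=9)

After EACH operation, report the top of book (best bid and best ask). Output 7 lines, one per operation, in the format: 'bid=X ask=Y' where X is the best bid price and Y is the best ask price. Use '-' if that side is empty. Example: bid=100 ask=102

After op 1 [order #1] limit_buy(price=97, qty=6): fills=none; bids=[#1:6@97] asks=[-]
After op 2 cancel(order #1): fills=none; bids=[-] asks=[-]
After op 3 [order #2] limit_buy(price=103, qty=9): fills=none; bids=[#2:9@103] asks=[-]
After op 4 [order #3] limit_sell(price=99, qty=6): fills=#2x#3:6@103; bids=[#2:3@103] asks=[-]
After op 5 [order #4] limit_buy(price=98, qty=6): fills=none; bids=[#2:3@103 #4:6@98] asks=[-]
After op 6 [order #5] limit_sell(price=103, qty=9): fills=#2x#5:3@103; bids=[#4:6@98] asks=[#5:6@103]
After op 7 [order #6] limit_buy(price=99, qty=9): fills=none; bids=[#6:9@99 #4:6@98] asks=[#5:6@103]

Answer: bid=97 ask=-
bid=- ask=-
bid=103 ask=-
bid=103 ask=-
bid=103 ask=-
bid=98 ask=103
bid=99 ask=103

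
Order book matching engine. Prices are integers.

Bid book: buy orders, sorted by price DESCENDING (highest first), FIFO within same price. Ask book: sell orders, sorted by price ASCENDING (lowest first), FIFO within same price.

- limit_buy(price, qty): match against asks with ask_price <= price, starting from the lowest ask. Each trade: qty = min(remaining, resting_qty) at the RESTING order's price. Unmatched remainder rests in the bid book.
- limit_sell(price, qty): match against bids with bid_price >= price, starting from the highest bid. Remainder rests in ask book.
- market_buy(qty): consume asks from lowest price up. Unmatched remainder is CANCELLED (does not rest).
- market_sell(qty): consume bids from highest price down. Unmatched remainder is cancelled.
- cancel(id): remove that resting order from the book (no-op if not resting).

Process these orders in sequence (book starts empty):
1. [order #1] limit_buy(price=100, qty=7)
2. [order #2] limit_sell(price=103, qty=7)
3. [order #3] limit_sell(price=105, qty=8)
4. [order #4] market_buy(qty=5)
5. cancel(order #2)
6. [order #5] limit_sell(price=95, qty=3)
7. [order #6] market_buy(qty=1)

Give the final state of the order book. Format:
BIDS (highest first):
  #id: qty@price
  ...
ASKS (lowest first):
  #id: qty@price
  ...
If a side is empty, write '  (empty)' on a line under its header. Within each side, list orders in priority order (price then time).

Answer: BIDS (highest first):
  #1: 4@100
ASKS (lowest first):
  #3: 7@105

Derivation:
After op 1 [order #1] limit_buy(price=100, qty=7): fills=none; bids=[#1:7@100] asks=[-]
After op 2 [order #2] limit_sell(price=103, qty=7): fills=none; bids=[#1:7@100] asks=[#2:7@103]
After op 3 [order #3] limit_sell(price=105, qty=8): fills=none; bids=[#1:7@100] asks=[#2:7@103 #3:8@105]
After op 4 [order #4] market_buy(qty=5): fills=#4x#2:5@103; bids=[#1:7@100] asks=[#2:2@103 #3:8@105]
After op 5 cancel(order #2): fills=none; bids=[#1:7@100] asks=[#3:8@105]
After op 6 [order #5] limit_sell(price=95, qty=3): fills=#1x#5:3@100; bids=[#1:4@100] asks=[#3:8@105]
After op 7 [order #6] market_buy(qty=1): fills=#6x#3:1@105; bids=[#1:4@100] asks=[#3:7@105]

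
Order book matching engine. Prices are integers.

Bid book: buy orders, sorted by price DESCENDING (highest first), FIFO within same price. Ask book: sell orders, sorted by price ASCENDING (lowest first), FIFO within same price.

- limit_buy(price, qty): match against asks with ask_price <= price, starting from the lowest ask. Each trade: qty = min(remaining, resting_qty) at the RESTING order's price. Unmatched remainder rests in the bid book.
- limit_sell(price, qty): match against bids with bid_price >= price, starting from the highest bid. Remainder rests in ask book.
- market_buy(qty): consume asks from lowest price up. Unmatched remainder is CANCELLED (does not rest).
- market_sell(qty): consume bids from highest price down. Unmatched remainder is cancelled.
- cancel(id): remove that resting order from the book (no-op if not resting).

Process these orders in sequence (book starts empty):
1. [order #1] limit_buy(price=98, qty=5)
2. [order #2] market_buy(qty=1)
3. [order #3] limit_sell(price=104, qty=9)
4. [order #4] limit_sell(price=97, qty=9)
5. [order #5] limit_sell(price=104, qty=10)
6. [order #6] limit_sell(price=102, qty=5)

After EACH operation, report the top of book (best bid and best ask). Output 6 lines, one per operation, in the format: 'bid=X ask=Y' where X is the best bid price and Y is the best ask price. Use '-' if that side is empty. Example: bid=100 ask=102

Answer: bid=98 ask=-
bid=98 ask=-
bid=98 ask=104
bid=- ask=97
bid=- ask=97
bid=- ask=97

Derivation:
After op 1 [order #1] limit_buy(price=98, qty=5): fills=none; bids=[#1:5@98] asks=[-]
After op 2 [order #2] market_buy(qty=1): fills=none; bids=[#1:5@98] asks=[-]
After op 3 [order #3] limit_sell(price=104, qty=9): fills=none; bids=[#1:5@98] asks=[#3:9@104]
After op 4 [order #4] limit_sell(price=97, qty=9): fills=#1x#4:5@98; bids=[-] asks=[#4:4@97 #3:9@104]
After op 5 [order #5] limit_sell(price=104, qty=10): fills=none; bids=[-] asks=[#4:4@97 #3:9@104 #5:10@104]
After op 6 [order #6] limit_sell(price=102, qty=5): fills=none; bids=[-] asks=[#4:4@97 #6:5@102 #3:9@104 #5:10@104]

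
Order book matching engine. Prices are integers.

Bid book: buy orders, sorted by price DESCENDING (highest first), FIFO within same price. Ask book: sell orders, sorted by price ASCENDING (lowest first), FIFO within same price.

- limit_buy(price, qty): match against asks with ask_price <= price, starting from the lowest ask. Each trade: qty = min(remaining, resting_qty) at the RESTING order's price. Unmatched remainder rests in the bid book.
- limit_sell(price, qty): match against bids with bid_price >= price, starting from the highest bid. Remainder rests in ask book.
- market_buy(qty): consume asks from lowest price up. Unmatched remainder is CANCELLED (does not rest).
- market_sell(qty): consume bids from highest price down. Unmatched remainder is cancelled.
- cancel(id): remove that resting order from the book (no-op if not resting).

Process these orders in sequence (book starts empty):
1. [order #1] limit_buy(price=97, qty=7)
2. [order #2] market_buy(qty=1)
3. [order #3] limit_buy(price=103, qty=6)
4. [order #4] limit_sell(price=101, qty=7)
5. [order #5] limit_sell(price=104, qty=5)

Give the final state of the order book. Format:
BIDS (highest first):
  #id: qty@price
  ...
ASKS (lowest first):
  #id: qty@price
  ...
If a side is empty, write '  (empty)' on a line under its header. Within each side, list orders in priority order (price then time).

Answer: BIDS (highest first):
  #1: 7@97
ASKS (lowest first):
  #4: 1@101
  #5: 5@104

Derivation:
After op 1 [order #1] limit_buy(price=97, qty=7): fills=none; bids=[#1:7@97] asks=[-]
After op 2 [order #2] market_buy(qty=1): fills=none; bids=[#1:7@97] asks=[-]
After op 3 [order #3] limit_buy(price=103, qty=6): fills=none; bids=[#3:6@103 #1:7@97] asks=[-]
After op 4 [order #4] limit_sell(price=101, qty=7): fills=#3x#4:6@103; bids=[#1:7@97] asks=[#4:1@101]
After op 5 [order #5] limit_sell(price=104, qty=5): fills=none; bids=[#1:7@97] asks=[#4:1@101 #5:5@104]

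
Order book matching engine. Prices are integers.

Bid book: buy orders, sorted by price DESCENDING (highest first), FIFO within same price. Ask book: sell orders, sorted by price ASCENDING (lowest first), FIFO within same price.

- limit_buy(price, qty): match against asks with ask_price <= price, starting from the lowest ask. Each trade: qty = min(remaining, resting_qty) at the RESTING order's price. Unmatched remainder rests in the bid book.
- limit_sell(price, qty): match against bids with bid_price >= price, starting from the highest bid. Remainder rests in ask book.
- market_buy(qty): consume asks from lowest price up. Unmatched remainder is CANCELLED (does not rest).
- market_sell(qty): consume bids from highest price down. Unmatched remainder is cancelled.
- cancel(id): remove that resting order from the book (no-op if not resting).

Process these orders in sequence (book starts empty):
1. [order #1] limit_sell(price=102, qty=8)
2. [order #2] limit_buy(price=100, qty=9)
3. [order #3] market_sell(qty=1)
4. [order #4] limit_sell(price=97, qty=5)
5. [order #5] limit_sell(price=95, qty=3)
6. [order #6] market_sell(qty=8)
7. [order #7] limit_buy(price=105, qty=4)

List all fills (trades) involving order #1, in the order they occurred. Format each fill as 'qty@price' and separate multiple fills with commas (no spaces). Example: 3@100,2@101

Answer: 4@102

Derivation:
After op 1 [order #1] limit_sell(price=102, qty=8): fills=none; bids=[-] asks=[#1:8@102]
After op 2 [order #2] limit_buy(price=100, qty=9): fills=none; bids=[#2:9@100] asks=[#1:8@102]
After op 3 [order #3] market_sell(qty=1): fills=#2x#3:1@100; bids=[#2:8@100] asks=[#1:8@102]
After op 4 [order #4] limit_sell(price=97, qty=5): fills=#2x#4:5@100; bids=[#2:3@100] asks=[#1:8@102]
After op 5 [order #5] limit_sell(price=95, qty=3): fills=#2x#5:3@100; bids=[-] asks=[#1:8@102]
After op 6 [order #6] market_sell(qty=8): fills=none; bids=[-] asks=[#1:8@102]
After op 7 [order #7] limit_buy(price=105, qty=4): fills=#7x#1:4@102; bids=[-] asks=[#1:4@102]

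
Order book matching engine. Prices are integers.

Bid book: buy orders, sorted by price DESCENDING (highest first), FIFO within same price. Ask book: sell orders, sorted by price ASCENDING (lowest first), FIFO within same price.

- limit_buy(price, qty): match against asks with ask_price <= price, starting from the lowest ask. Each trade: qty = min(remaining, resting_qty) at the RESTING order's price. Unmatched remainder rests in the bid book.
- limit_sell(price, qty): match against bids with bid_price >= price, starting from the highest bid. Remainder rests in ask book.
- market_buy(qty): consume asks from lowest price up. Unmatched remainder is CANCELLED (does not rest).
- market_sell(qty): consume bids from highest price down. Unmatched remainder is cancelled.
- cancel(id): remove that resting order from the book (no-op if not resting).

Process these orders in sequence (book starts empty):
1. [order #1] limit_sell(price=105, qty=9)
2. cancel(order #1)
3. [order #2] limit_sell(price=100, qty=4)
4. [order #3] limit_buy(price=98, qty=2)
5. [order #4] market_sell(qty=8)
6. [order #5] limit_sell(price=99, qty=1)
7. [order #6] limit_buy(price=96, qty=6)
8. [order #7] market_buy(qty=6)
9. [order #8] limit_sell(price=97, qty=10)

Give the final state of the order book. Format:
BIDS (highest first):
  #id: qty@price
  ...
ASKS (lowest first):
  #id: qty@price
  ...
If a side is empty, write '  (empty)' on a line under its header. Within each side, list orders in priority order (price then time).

Answer: BIDS (highest first):
  #6: 6@96
ASKS (lowest first):
  #8: 10@97

Derivation:
After op 1 [order #1] limit_sell(price=105, qty=9): fills=none; bids=[-] asks=[#1:9@105]
After op 2 cancel(order #1): fills=none; bids=[-] asks=[-]
After op 3 [order #2] limit_sell(price=100, qty=4): fills=none; bids=[-] asks=[#2:4@100]
After op 4 [order #3] limit_buy(price=98, qty=2): fills=none; bids=[#3:2@98] asks=[#2:4@100]
After op 5 [order #4] market_sell(qty=8): fills=#3x#4:2@98; bids=[-] asks=[#2:4@100]
After op 6 [order #5] limit_sell(price=99, qty=1): fills=none; bids=[-] asks=[#5:1@99 #2:4@100]
After op 7 [order #6] limit_buy(price=96, qty=6): fills=none; bids=[#6:6@96] asks=[#5:1@99 #2:4@100]
After op 8 [order #7] market_buy(qty=6): fills=#7x#5:1@99 #7x#2:4@100; bids=[#6:6@96] asks=[-]
After op 9 [order #8] limit_sell(price=97, qty=10): fills=none; bids=[#6:6@96] asks=[#8:10@97]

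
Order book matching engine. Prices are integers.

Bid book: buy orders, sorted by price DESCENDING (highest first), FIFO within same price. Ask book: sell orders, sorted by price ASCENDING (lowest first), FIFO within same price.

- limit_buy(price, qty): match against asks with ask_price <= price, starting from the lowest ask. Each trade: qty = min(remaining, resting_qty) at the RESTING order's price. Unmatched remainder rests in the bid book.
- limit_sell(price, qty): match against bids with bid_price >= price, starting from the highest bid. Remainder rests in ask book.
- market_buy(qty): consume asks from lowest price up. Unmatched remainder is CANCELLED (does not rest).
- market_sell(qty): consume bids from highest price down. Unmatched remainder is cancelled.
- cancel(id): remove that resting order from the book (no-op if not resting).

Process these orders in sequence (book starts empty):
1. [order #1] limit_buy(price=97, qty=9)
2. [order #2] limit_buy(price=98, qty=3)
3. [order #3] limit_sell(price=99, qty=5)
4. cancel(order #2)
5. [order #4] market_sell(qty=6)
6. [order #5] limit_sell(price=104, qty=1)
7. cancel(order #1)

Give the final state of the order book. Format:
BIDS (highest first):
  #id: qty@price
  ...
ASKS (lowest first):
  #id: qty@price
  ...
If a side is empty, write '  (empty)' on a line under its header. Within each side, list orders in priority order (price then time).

After op 1 [order #1] limit_buy(price=97, qty=9): fills=none; bids=[#1:9@97] asks=[-]
After op 2 [order #2] limit_buy(price=98, qty=3): fills=none; bids=[#2:3@98 #1:9@97] asks=[-]
After op 3 [order #3] limit_sell(price=99, qty=5): fills=none; bids=[#2:3@98 #1:9@97] asks=[#3:5@99]
After op 4 cancel(order #2): fills=none; bids=[#1:9@97] asks=[#3:5@99]
After op 5 [order #4] market_sell(qty=6): fills=#1x#4:6@97; bids=[#1:3@97] asks=[#3:5@99]
After op 6 [order #5] limit_sell(price=104, qty=1): fills=none; bids=[#1:3@97] asks=[#3:5@99 #5:1@104]
After op 7 cancel(order #1): fills=none; bids=[-] asks=[#3:5@99 #5:1@104]

Answer: BIDS (highest first):
  (empty)
ASKS (lowest first):
  #3: 5@99
  #5: 1@104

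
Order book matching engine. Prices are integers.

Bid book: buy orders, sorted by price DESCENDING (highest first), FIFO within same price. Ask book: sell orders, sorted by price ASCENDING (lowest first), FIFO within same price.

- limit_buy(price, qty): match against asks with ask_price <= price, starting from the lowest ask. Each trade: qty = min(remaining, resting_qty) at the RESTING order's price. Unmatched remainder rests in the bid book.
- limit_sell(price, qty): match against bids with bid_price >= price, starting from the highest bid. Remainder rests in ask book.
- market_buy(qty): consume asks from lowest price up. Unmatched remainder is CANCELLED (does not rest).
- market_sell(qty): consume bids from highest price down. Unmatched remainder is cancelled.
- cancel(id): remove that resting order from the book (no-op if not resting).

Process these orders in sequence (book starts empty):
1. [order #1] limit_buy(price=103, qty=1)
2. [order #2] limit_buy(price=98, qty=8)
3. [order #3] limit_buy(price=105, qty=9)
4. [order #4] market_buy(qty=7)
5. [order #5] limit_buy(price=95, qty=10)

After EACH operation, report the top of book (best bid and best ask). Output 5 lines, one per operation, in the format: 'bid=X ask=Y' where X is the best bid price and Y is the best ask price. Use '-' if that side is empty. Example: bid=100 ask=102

Answer: bid=103 ask=-
bid=103 ask=-
bid=105 ask=-
bid=105 ask=-
bid=105 ask=-

Derivation:
After op 1 [order #1] limit_buy(price=103, qty=1): fills=none; bids=[#1:1@103] asks=[-]
After op 2 [order #2] limit_buy(price=98, qty=8): fills=none; bids=[#1:1@103 #2:8@98] asks=[-]
After op 3 [order #3] limit_buy(price=105, qty=9): fills=none; bids=[#3:9@105 #1:1@103 #2:8@98] asks=[-]
After op 4 [order #4] market_buy(qty=7): fills=none; bids=[#3:9@105 #1:1@103 #2:8@98] asks=[-]
After op 5 [order #5] limit_buy(price=95, qty=10): fills=none; bids=[#3:9@105 #1:1@103 #2:8@98 #5:10@95] asks=[-]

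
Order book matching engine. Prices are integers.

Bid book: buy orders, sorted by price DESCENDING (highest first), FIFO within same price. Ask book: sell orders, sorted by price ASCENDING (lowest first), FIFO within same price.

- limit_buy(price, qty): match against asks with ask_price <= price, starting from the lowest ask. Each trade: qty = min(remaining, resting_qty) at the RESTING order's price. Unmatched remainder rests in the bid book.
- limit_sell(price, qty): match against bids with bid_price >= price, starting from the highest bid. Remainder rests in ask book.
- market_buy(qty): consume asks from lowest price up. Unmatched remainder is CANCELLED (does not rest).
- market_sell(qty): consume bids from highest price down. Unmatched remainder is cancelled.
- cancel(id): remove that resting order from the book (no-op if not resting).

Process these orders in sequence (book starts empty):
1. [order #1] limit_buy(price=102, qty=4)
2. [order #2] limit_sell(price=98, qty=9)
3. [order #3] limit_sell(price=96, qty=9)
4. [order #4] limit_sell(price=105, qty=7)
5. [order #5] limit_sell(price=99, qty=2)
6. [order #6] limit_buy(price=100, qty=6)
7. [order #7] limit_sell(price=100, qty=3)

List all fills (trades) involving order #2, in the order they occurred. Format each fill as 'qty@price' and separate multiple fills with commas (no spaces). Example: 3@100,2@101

Answer: 4@102

Derivation:
After op 1 [order #1] limit_buy(price=102, qty=4): fills=none; bids=[#1:4@102] asks=[-]
After op 2 [order #2] limit_sell(price=98, qty=9): fills=#1x#2:4@102; bids=[-] asks=[#2:5@98]
After op 3 [order #3] limit_sell(price=96, qty=9): fills=none; bids=[-] asks=[#3:9@96 #2:5@98]
After op 4 [order #4] limit_sell(price=105, qty=7): fills=none; bids=[-] asks=[#3:9@96 #2:5@98 #4:7@105]
After op 5 [order #5] limit_sell(price=99, qty=2): fills=none; bids=[-] asks=[#3:9@96 #2:5@98 #5:2@99 #4:7@105]
After op 6 [order #6] limit_buy(price=100, qty=6): fills=#6x#3:6@96; bids=[-] asks=[#3:3@96 #2:5@98 #5:2@99 #4:7@105]
After op 7 [order #7] limit_sell(price=100, qty=3): fills=none; bids=[-] asks=[#3:3@96 #2:5@98 #5:2@99 #7:3@100 #4:7@105]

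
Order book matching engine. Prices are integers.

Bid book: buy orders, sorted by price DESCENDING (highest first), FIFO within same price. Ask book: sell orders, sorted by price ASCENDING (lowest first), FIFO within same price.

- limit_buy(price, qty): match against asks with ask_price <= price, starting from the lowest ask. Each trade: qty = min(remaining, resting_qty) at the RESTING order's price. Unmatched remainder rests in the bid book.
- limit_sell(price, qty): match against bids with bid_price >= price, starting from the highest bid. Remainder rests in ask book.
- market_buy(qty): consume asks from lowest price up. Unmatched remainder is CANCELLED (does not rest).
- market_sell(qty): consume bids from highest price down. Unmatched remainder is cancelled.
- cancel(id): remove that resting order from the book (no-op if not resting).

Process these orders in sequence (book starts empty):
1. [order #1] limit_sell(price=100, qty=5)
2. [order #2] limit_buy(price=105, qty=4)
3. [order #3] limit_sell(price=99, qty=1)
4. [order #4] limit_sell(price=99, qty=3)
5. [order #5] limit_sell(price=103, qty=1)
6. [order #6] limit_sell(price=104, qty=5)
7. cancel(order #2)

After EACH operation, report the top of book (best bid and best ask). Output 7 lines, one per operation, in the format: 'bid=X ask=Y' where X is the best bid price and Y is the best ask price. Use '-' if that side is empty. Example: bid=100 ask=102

Answer: bid=- ask=100
bid=- ask=100
bid=- ask=99
bid=- ask=99
bid=- ask=99
bid=- ask=99
bid=- ask=99

Derivation:
After op 1 [order #1] limit_sell(price=100, qty=5): fills=none; bids=[-] asks=[#1:5@100]
After op 2 [order #2] limit_buy(price=105, qty=4): fills=#2x#1:4@100; bids=[-] asks=[#1:1@100]
After op 3 [order #3] limit_sell(price=99, qty=1): fills=none; bids=[-] asks=[#3:1@99 #1:1@100]
After op 4 [order #4] limit_sell(price=99, qty=3): fills=none; bids=[-] asks=[#3:1@99 #4:3@99 #1:1@100]
After op 5 [order #5] limit_sell(price=103, qty=1): fills=none; bids=[-] asks=[#3:1@99 #4:3@99 #1:1@100 #5:1@103]
After op 6 [order #6] limit_sell(price=104, qty=5): fills=none; bids=[-] asks=[#3:1@99 #4:3@99 #1:1@100 #5:1@103 #6:5@104]
After op 7 cancel(order #2): fills=none; bids=[-] asks=[#3:1@99 #4:3@99 #1:1@100 #5:1@103 #6:5@104]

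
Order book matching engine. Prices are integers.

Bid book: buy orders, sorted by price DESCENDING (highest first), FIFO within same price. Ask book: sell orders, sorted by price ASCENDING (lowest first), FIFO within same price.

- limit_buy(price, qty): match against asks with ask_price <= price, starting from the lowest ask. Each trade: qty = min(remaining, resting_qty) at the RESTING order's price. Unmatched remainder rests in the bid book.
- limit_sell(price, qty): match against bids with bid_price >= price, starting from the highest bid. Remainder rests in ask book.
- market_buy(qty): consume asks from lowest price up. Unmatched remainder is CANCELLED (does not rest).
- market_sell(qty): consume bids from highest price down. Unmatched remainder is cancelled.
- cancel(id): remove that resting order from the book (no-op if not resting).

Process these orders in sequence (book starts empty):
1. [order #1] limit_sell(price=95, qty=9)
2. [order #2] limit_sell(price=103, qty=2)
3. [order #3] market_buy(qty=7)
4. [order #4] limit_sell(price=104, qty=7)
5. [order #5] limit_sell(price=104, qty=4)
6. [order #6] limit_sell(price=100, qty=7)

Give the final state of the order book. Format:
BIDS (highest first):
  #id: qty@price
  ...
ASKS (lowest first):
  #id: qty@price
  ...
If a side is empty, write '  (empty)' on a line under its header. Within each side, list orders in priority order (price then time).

Answer: BIDS (highest first):
  (empty)
ASKS (lowest first):
  #1: 2@95
  #6: 7@100
  #2: 2@103
  #4: 7@104
  #5: 4@104

Derivation:
After op 1 [order #1] limit_sell(price=95, qty=9): fills=none; bids=[-] asks=[#1:9@95]
After op 2 [order #2] limit_sell(price=103, qty=2): fills=none; bids=[-] asks=[#1:9@95 #2:2@103]
After op 3 [order #3] market_buy(qty=7): fills=#3x#1:7@95; bids=[-] asks=[#1:2@95 #2:2@103]
After op 4 [order #4] limit_sell(price=104, qty=7): fills=none; bids=[-] asks=[#1:2@95 #2:2@103 #4:7@104]
After op 5 [order #5] limit_sell(price=104, qty=4): fills=none; bids=[-] asks=[#1:2@95 #2:2@103 #4:7@104 #5:4@104]
After op 6 [order #6] limit_sell(price=100, qty=7): fills=none; bids=[-] asks=[#1:2@95 #6:7@100 #2:2@103 #4:7@104 #5:4@104]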